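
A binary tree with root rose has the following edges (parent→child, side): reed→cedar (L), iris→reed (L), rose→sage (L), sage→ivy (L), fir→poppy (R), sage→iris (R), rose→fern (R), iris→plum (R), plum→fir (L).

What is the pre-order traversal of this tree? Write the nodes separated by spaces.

Pre-order visits the node, then its left subtree, then its right subtree.
Visit rose.
At rose: go left to sage.
  Visit sage.
  At sage: go left to ivy.
    ivy is a leaf — visit ivy.
  At sage: go right to iris.
    Visit iris.
    At iris: go left to reed.
      Visit reed.
      At reed: go left to cedar.
        cedar is a leaf — visit cedar.
      At reed: no right child.
    At iris: go right to plum.
      Visit plum.
      At plum: go left to fir.
        Visit fir.
        At fir: no left child.
        At fir: go right to poppy.
          poppy is a leaf — visit poppy.
      At plum: no right child.
At rose: go right to fern.
  fern is a leaf — visit fern.

rose sage ivy iris reed cedar plum fir poppy fern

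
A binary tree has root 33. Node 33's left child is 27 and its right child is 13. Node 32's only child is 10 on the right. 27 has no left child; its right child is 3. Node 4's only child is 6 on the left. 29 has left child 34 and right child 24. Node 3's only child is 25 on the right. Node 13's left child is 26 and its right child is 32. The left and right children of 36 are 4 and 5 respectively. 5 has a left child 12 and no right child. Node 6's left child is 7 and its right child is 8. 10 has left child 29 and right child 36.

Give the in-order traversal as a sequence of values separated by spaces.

In-order visits the left subtree, then the node, then the right subtree.
At 33: go left to 27.
  At 27: no left child.
  Visit 27.
  At 27: go right to 3.
    At 3: no left child.
    Visit 3.
    At 3: go right to 25.
      25 is a leaf — visit 25.
Visit 33.
At 33: go right to 13.
  At 13: go left to 26.
    26 is a leaf — visit 26.
  Visit 13.
  At 13: go right to 32.
    At 32: no left child.
    Visit 32.
    At 32: go right to 10.
      At 10: go left to 29.
        At 29: go left to 34.
          34 is a leaf — visit 34.
        Visit 29.
        At 29: go right to 24.
          24 is a leaf — visit 24.
      Visit 10.
      At 10: go right to 36.
        At 36: go left to 4.
          At 4: go left to 6.
            At 6: go left to 7.
              7 is a leaf — visit 7.
            Visit 6.
            At 6: go right to 8.
              8 is a leaf — visit 8.
          Visit 4.
          At 4: no right child.
        Visit 36.
        At 36: go right to 5.
          At 5: go left to 12.
            12 is a leaf — visit 12.
          Visit 5.
          At 5: no right child.

27 3 25 33 26 13 32 34 29 24 10 7 6 8 4 36 12 5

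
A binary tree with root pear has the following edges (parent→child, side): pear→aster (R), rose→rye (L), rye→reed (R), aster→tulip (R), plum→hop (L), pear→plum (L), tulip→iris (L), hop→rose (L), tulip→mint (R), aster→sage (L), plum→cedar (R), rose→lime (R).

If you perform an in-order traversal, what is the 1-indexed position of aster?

10

In-order visits the left subtree, then the node, then the right subtree.
At pear: go left to plum.
  At plum: go left to hop.
    At hop: go left to rose.
      At rose: go left to rye.
        At rye: no left child.
        Visit rye.
        At rye: go right to reed.
          reed is a leaf — visit reed.
      Visit rose.
      At rose: go right to lime.
        lime is a leaf — visit lime.
    Visit hop.
    At hop: no right child.
  Visit plum.
  At plum: go right to cedar.
    cedar is a leaf — visit cedar.
Visit pear.
At pear: go right to aster.
  At aster: go left to sage.
    sage is a leaf — visit sage.
  Visit aster.
  At aster: go right to tulip.
    At tulip: go left to iris.
      iris is a leaf — visit iris.
    Visit tulip.
    At tulip: go right to mint.
      mint is a leaf — visit mint.
Full in-order sequence: rye, reed, rose, lime, hop, plum, cedar, pear, sage, aster, iris, tulip, mint.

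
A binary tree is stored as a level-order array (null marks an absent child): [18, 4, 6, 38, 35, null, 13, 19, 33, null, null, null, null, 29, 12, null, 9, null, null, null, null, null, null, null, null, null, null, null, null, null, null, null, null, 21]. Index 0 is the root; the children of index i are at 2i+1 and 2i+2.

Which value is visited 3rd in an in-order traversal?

In-order visits the left subtree, then the node, then the right subtree.
At 18: go left to 4.
  At 4: go left to 38.
    At 38: go left to 19.
      At 19: no left child.
      Visit 19.
      At 19: go right to 9.
        At 9: go left to 21.
          21 is a leaf — visit 21.
        Visit 9.
        At 9: no right child.
    Visit 38.
    At 38: go right to 33.
      33 is a leaf — visit 33.
  Visit 4.
  At 4: go right to 35.
    35 is a leaf — visit 35.
Visit 18.
At 18: go right to 6.
  At 6: no left child.
  Visit 6.
  At 6: go right to 13.
    At 13: go left to 29.
      29 is a leaf — visit 29.
    Visit 13.
    At 13: go right to 12.
      12 is a leaf — visit 12.
Full in-order sequence: 19, 21, 9, 38, 33, 4, 35, 18, 6, 29, 13, 12.

9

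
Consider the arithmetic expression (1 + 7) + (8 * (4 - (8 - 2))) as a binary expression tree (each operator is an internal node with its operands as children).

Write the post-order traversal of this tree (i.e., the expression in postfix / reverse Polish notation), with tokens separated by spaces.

Post-order on an expression tree gives postfix notation: for each operator, emit left operand, right operand, then the operator.

1 7 + 8 4 8 2 - - * +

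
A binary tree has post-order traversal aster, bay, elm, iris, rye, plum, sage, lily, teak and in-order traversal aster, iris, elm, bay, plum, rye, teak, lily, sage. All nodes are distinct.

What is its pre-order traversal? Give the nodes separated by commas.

teak, plum, iris, aster, elm, bay, rye, lily, sage

The last element of post-order is the root; it splits in-order into left and right subtrees.
Root teak: left subtree has 6 nodes {aster, iris, elm, bay, plum, rye}, right has 2 {lily, sage}.
  Root plum: left subtree has 4 nodes {aster, iris, elm, bay}, right has 1 {rye}.
    Root iris: left subtree has 1 node {aster}, right has 2 {elm, bay}.
      Root elm: left subtree has 0 nodes { }, right has 1 {bay}.
  Root lily: left subtree has 0 nodes { }, right has 1 {sage}.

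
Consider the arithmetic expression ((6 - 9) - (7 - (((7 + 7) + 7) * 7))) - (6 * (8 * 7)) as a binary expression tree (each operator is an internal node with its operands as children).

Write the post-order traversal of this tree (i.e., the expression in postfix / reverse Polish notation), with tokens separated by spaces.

6 9 - 7 7 7 + 7 + 7 * - - 6 8 7 * * -

Post-order on an expression tree gives postfix notation: for each operator, emit left operand, right operand, then the operator.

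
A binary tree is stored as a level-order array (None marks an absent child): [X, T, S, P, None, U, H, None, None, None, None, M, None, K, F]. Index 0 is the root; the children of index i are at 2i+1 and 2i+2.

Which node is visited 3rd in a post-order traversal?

M

Post-order visits the left subtree, then the right subtree, then the node.
At X: go left to T.
  At T: go left to P.
    P is a leaf — visit P.
  At T: no right child.
  Visit T.
At X: go right to S.
  At S: go left to U.
    At U: go left to M.
      M is a leaf — visit M.
    At U: no right child.
    Visit U.
  At S: go right to H.
    At H: go left to K.
      K is a leaf — visit K.
    At H: go right to F.
      F is a leaf — visit F.
    Visit H.
  Visit S.
Visit X.
Full post-order sequence: P, T, M, U, K, F, H, S, X.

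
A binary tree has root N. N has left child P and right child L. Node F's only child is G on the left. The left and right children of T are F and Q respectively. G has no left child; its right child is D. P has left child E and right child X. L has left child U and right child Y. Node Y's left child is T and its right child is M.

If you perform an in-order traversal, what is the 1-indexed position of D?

8

In-order visits the left subtree, then the node, then the right subtree.
At N: go left to P.
  At P: go left to E.
    E is a leaf — visit E.
  Visit P.
  At P: go right to X.
    X is a leaf — visit X.
Visit N.
At N: go right to L.
  At L: go left to U.
    U is a leaf — visit U.
  Visit L.
  At L: go right to Y.
    At Y: go left to T.
      At T: go left to F.
        At F: go left to G.
          At G: no left child.
          Visit G.
          At G: go right to D.
            D is a leaf — visit D.
        Visit F.
        At F: no right child.
      Visit T.
      At T: go right to Q.
        Q is a leaf — visit Q.
    Visit Y.
    At Y: go right to M.
      M is a leaf — visit M.
Full in-order sequence: E, P, X, N, U, L, G, D, F, T, Q, Y, M.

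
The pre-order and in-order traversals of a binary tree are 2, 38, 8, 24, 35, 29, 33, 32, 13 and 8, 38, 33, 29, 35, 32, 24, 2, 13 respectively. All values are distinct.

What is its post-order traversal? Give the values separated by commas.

The first element of pre-order is the root; it splits in-order into left and right subtrees.
Root 2: left subtree has 7 nodes {8, 38, 33, 29, 35, 32, 24}, right has 1 {13}.
  Root 38: left subtree has 1 node {8}, right has 5 {33, 29, 35, 32, 24}.
    Root 24: left subtree has 4 nodes {33, 29, 35, 32}, right has 0 { }.
      Root 35: left subtree has 2 nodes {33, 29}, right has 1 {32}.
        Root 29: left subtree has 1 node {33}, right has 0 { }.

8, 33, 29, 32, 35, 24, 38, 13, 2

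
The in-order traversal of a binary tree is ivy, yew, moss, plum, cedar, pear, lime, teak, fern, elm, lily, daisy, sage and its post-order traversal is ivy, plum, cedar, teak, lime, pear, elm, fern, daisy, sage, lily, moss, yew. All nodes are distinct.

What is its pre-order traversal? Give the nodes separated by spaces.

yew ivy moss lily fern pear cedar plum lime teak elm sage daisy

The last element of post-order is the root; it splits in-order into left and right subtrees.
Root yew: left subtree has 1 node {ivy}, right has 11 {moss, plum, cedar, pear, lime, teak, fern, elm, lily, daisy, sage}.
  Root moss: left subtree has 0 nodes { }, right has 10 {plum, cedar, pear, lime, teak, fern, elm, lily, daisy, sage}.
    Root lily: left subtree has 7 nodes {plum, cedar, pear, lime, teak, fern, elm}, right has 2 {daisy, sage}.
      Root fern: left subtree has 5 nodes {plum, cedar, pear, lime, teak}, right has 1 {elm}.
        Root pear: left subtree has 2 nodes {plum, cedar}, right has 2 {lime, teak}.
          Root cedar: left subtree has 1 node {plum}, right has 0 { }.
          Root lime: left subtree has 0 nodes { }, right has 1 {teak}.
      Root sage: left subtree has 1 node {daisy}, right has 0 { }.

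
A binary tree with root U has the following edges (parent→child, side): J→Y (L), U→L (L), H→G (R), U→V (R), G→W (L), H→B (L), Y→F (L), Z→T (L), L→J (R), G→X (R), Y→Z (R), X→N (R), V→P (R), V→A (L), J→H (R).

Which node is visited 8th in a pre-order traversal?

Pre-order visits the node, then its left subtree, then its right subtree.
Visit U.
At U: go left to L.
  Visit L.
  At L: no left child.
  At L: go right to J.
    Visit J.
    At J: go left to Y.
      Visit Y.
      At Y: go left to F.
        F is a leaf — visit F.
      At Y: go right to Z.
        Visit Z.
        At Z: go left to T.
          T is a leaf — visit T.
        At Z: no right child.
    At J: go right to H.
      Visit H.
      At H: go left to B.
        B is a leaf — visit B.
      At H: go right to G.
        Visit G.
        At G: go left to W.
          W is a leaf — visit W.
        At G: go right to X.
          Visit X.
          At X: no left child.
          At X: go right to N.
            N is a leaf — visit N.
At U: go right to V.
  Visit V.
  At V: go left to A.
    A is a leaf — visit A.
  At V: go right to P.
    P is a leaf — visit P.
Full pre-order sequence: U, L, J, Y, F, Z, T, H, B, G, W, X, N, V, A, P.

H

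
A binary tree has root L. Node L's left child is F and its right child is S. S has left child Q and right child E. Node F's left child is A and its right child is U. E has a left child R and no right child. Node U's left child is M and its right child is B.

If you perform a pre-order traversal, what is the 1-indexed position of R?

Pre-order visits the node, then its left subtree, then its right subtree.
Visit L.
At L: go left to F.
  Visit F.
  At F: go left to A.
    A is a leaf — visit A.
  At F: go right to U.
    Visit U.
    At U: go left to M.
      M is a leaf — visit M.
    At U: go right to B.
      B is a leaf — visit B.
At L: go right to S.
  Visit S.
  At S: go left to Q.
    Q is a leaf — visit Q.
  At S: go right to E.
    Visit E.
    At E: go left to R.
      R is a leaf — visit R.
    At E: no right child.
Full pre-order sequence: L, F, A, U, M, B, S, Q, E, R.

10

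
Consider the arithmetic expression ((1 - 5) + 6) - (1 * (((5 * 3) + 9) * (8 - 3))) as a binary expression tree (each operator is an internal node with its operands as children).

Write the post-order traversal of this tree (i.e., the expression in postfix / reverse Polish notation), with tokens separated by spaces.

1 5 - 6 + 1 5 3 * 9 + 8 3 - * * -

Post-order on an expression tree gives postfix notation: for each operator, emit left operand, right operand, then the operator.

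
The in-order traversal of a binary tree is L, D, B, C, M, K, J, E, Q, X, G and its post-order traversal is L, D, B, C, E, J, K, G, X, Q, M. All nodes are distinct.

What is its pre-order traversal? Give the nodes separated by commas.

The last element of post-order is the root; it splits in-order into left and right subtrees.
Root M: left subtree has 4 nodes {L, D, B, C}, right has 6 {K, J, E, Q, X, G}.
  Root C: left subtree has 3 nodes {L, D, B}, right has 0 { }.
    Root B: left subtree has 2 nodes {L, D}, right has 0 { }.
      Root D: left subtree has 1 node {L}, right has 0 { }.
  Root Q: left subtree has 3 nodes {K, J, E}, right has 2 {X, G}.
    Root K: left subtree has 0 nodes { }, right has 2 {J, E}.
      Root J: left subtree has 0 nodes { }, right has 1 {E}.
    Root X: left subtree has 0 nodes { }, right has 1 {G}.

M, C, B, D, L, Q, K, J, E, X, G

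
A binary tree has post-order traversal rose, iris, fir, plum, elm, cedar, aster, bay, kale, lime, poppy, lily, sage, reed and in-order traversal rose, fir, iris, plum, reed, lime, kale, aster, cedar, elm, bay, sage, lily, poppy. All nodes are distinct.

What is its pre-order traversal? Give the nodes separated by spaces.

The last element of post-order is the root; it splits in-order into left and right subtrees.
Root reed: left subtree has 4 nodes {rose, fir, iris, plum}, right has 9 {lime, kale, aster, cedar, elm, bay, sage, lily, poppy}.
  Root plum: left subtree has 3 nodes {rose, fir, iris}, right has 0 { }.
    Root fir: left subtree has 1 node {rose}, right has 1 {iris}.
  Root sage: left subtree has 6 nodes {lime, kale, aster, cedar, elm, bay}, right has 2 {lily, poppy}.
    Root lime: left subtree has 0 nodes { }, right has 5 {kale, aster, cedar, elm, bay}.
      Root kale: left subtree has 0 nodes { }, right has 4 {aster, cedar, elm, bay}.
        Root bay: left subtree has 3 nodes {aster, cedar, elm}, right has 0 { }.
          Root aster: left subtree has 0 nodes { }, right has 2 {cedar, elm}.
            Root cedar: left subtree has 0 nodes { }, right has 1 {elm}.
    Root lily: left subtree has 0 nodes { }, right has 1 {poppy}.

reed plum fir rose iris sage lime kale bay aster cedar elm lily poppy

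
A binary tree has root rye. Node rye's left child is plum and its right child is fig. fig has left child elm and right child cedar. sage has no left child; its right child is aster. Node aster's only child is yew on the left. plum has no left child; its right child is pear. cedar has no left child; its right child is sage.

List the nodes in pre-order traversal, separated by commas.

rye, plum, pear, fig, elm, cedar, sage, aster, yew

Pre-order visits the node, then its left subtree, then its right subtree.
Visit rye.
At rye: go left to plum.
  Visit plum.
  At plum: no left child.
  At plum: go right to pear.
    pear is a leaf — visit pear.
At rye: go right to fig.
  Visit fig.
  At fig: go left to elm.
    elm is a leaf — visit elm.
  At fig: go right to cedar.
    Visit cedar.
    At cedar: no left child.
    At cedar: go right to sage.
      Visit sage.
      At sage: no left child.
      At sage: go right to aster.
        Visit aster.
        At aster: go left to yew.
          yew is a leaf — visit yew.
        At aster: no right child.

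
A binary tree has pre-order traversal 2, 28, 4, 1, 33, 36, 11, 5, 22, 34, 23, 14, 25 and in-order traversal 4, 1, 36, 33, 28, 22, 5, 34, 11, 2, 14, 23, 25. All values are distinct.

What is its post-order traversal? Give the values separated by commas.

36, 33, 1, 4, 22, 34, 5, 11, 28, 14, 25, 23, 2

The first element of pre-order is the root; it splits in-order into left and right subtrees.
Root 2: left subtree has 9 nodes {4, 1, 36, 33, 28, 22, 5, 34, 11}, right has 3 {14, 23, 25}.
  Root 28: left subtree has 4 nodes {4, 1, 36, 33}, right has 4 {22, 5, 34, 11}.
    Root 4: left subtree has 0 nodes { }, right has 3 {1, 36, 33}.
      Root 1: left subtree has 0 nodes { }, right has 2 {36, 33}.
        Root 33: left subtree has 1 node {36}, right has 0 { }.
    Root 11: left subtree has 3 nodes {22, 5, 34}, right has 0 { }.
      Root 5: left subtree has 1 node {22}, right has 1 {34}.
  Root 23: left subtree has 1 node {14}, right has 1 {25}.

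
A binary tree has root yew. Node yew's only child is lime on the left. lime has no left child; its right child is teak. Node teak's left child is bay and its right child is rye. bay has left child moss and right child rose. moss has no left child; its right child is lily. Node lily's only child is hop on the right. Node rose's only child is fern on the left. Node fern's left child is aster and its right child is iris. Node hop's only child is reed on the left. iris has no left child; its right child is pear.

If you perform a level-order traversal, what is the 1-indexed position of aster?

11

Level-order visits nodes level by level from the root, left to right within each level.
Level 0: yew
Level 1: lime
Level 2: teak
Level 3: bay, rye
Level 4: moss, rose
Level 5: lily, fern
Level 6: hop, aster, iris
Level 7: reed, pear
Full level-order sequence: yew, lime, teak, bay, rye, moss, rose, lily, fern, hop, aster, iris, reed, pear.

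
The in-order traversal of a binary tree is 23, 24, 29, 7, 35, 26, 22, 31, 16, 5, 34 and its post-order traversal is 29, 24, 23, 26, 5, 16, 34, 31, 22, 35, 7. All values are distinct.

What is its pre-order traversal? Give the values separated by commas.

7, 23, 24, 29, 35, 22, 26, 31, 34, 16, 5

The last element of post-order is the root; it splits in-order into left and right subtrees.
Root 7: left subtree has 3 nodes {23, 24, 29}, right has 7 {35, 26, 22, 31, 16, 5, 34}.
  Root 23: left subtree has 0 nodes { }, right has 2 {24, 29}.
    Root 24: left subtree has 0 nodes { }, right has 1 {29}.
  Root 35: left subtree has 0 nodes { }, right has 6 {26, 22, 31, 16, 5, 34}.
    Root 22: left subtree has 1 node {26}, right has 4 {31, 16, 5, 34}.
      Root 31: left subtree has 0 nodes { }, right has 3 {16, 5, 34}.
        Root 34: left subtree has 2 nodes {16, 5}, right has 0 { }.
          Root 16: left subtree has 0 nodes { }, right has 1 {5}.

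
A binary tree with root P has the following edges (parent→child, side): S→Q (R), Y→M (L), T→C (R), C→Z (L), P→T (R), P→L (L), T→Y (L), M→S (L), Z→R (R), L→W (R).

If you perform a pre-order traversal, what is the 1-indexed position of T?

Pre-order visits the node, then its left subtree, then its right subtree.
Visit P.
At P: go left to L.
  Visit L.
  At L: no left child.
  At L: go right to W.
    W is a leaf — visit W.
At P: go right to T.
  Visit T.
  At T: go left to Y.
    Visit Y.
    At Y: go left to M.
      Visit M.
      At M: go left to S.
        Visit S.
        At S: no left child.
        At S: go right to Q.
          Q is a leaf — visit Q.
      At M: no right child.
    At Y: no right child.
  At T: go right to C.
    Visit C.
    At C: go left to Z.
      Visit Z.
      At Z: no left child.
      At Z: go right to R.
        R is a leaf — visit R.
    At C: no right child.
Full pre-order sequence: P, L, W, T, Y, M, S, Q, C, Z, R.

4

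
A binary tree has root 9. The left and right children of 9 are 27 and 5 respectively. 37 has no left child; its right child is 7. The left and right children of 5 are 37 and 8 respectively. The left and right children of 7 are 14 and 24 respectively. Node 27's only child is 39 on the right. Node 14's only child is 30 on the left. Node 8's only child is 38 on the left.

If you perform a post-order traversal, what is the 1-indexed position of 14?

Post-order visits the left subtree, then the right subtree, then the node.
At 9: go left to 27.
  At 27: no left child.
  At 27: go right to 39.
    39 is a leaf — visit 39.
  Visit 27.
At 9: go right to 5.
  At 5: go left to 37.
    At 37: no left child.
    At 37: go right to 7.
      At 7: go left to 14.
        At 14: go left to 30.
          30 is a leaf — visit 30.
        At 14: no right child.
        Visit 14.
      At 7: go right to 24.
        24 is a leaf — visit 24.
      Visit 7.
    Visit 37.
  At 5: go right to 8.
    At 8: go left to 38.
      38 is a leaf — visit 38.
    At 8: no right child.
    Visit 8.
  Visit 5.
Visit 9.
Full post-order sequence: 39, 27, 30, 14, 24, 7, 37, 38, 8, 5, 9.

4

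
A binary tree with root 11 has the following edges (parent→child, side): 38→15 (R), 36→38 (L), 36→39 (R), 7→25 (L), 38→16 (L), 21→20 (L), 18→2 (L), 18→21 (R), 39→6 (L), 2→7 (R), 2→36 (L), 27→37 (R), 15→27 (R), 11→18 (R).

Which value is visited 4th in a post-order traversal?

15

Post-order visits the left subtree, then the right subtree, then the node.
At 11: no left child.
At 11: go right to 18.
  At 18: go left to 2.
    At 2: go left to 36.
      At 36: go left to 38.
        At 38: go left to 16.
          16 is a leaf — visit 16.
        At 38: go right to 15.
          At 15: no left child.
          At 15: go right to 27.
            At 27: no left child.
            At 27: go right to 37.
              37 is a leaf — visit 37.
            Visit 27.
          Visit 15.
        Visit 38.
      At 36: go right to 39.
        At 39: go left to 6.
          6 is a leaf — visit 6.
        At 39: no right child.
        Visit 39.
      Visit 36.
    At 2: go right to 7.
      At 7: go left to 25.
        25 is a leaf — visit 25.
      At 7: no right child.
      Visit 7.
    Visit 2.
  At 18: go right to 21.
    At 21: go left to 20.
      20 is a leaf — visit 20.
    At 21: no right child.
    Visit 21.
  Visit 18.
Visit 11.
Full post-order sequence: 16, 37, 27, 15, 38, 6, 39, 36, 25, 7, 2, 20, 21, 18, 11.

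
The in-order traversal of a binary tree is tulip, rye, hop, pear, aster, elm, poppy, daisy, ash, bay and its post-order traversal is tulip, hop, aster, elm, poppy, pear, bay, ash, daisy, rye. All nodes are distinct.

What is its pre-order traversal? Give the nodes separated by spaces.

The last element of post-order is the root; it splits in-order into left and right subtrees.
Root rye: left subtree has 1 node {tulip}, right has 8 {hop, pear, aster, elm, poppy, daisy, ash, bay}.
  Root daisy: left subtree has 5 nodes {hop, pear, aster, elm, poppy}, right has 2 {ash, bay}.
    Root pear: left subtree has 1 node {hop}, right has 3 {aster, elm, poppy}.
      Root poppy: left subtree has 2 nodes {aster, elm}, right has 0 { }.
        Root elm: left subtree has 1 node {aster}, right has 0 { }.
    Root ash: left subtree has 0 nodes { }, right has 1 {bay}.

rye tulip daisy pear hop poppy elm aster ash bay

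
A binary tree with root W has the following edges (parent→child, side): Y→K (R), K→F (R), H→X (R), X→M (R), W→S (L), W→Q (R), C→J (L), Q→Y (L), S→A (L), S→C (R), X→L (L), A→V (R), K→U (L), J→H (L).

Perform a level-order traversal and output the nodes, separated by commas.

W, S, Q, A, C, Y, V, J, K, H, U, F, X, L, M

Level-order visits nodes level by level from the root, left to right within each level.
Level 0: W
Level 1: S, Q
Level 2: A, C, Y
Level 3: V, J, K
Level 4: H, U, F
Level 5: X
Level 6: L, M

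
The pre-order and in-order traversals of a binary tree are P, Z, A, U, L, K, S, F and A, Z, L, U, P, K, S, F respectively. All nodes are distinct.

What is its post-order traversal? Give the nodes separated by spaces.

A L U Z F S K P

The first element of pre-order is the root; it splits in-order into left and right subtrees.
Root P: left subtree has 4 nodes {A, Z, L, U}, right has 3 {K, S, F}.
  Root Z: left subtree has 1 node {A}, right has 2 {L, U}.
    Root U: left subtree has 1 node {L}, right has 0 { }.
  Root K: left subtree has 0 nodes { }, right has 2 {S, F}.
    Root S: left subtree has 0 nodes { }, right has 1 {F}.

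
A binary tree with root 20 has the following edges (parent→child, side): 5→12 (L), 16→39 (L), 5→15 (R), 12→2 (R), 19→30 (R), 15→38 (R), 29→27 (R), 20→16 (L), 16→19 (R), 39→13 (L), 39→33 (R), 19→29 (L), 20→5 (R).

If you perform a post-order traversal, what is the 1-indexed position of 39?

Post-order visits the left subtree, then the right subtree, then the node.
At 20: go left to 16.
  At 16: go left to 39.
    At 39: go left to 13.
      13 is a leaf — visit 13.
    At 39: go right to 33.
      33 is a leaf — visit 33.
    Visit 39.
  At 16: go right to 19.
    At 19: go left to 29.
      At 29: no left child.
      At 29: go right to 27.
        27 is a leaf — visit 27.
      Visit 29.
    At 19: go right to 30.
      30 is a leaf — visit 30.
    Visit 19.
  Visit 16.
At 20: go right to 5.
  At 5: go left to 12.
    At 12: no left child.
    At 12: go right to 2.
      2 is a leaf — visit 2.
    Visit 12.
  At 5: go right to 15.
    At 15: no left child.
    At 15: go right to 38.
      38 is a leaf — visit 38.
    Visit 15.
  Visit 5.
Visit 20.
Full post-order sequence: 13, 33, 39, 27, 29, 30, 19, 16, 2, 12, 38, 15, 5, 20.

3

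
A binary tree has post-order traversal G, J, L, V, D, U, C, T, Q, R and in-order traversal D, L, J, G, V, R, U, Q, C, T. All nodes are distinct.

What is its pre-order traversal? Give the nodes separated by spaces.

R D V L J G Q U T C

The last element of post-order is the root; it splits in-order into left and right subtrees.
Root R: left subtree has 5 nodes {D, L, J, G, V}, right has 4 {U, Q, C, T}.
  Root D: left subtree has 0 nodes { }, right has 4 {L, J, G, V}.
    Root V: left subtree has 3 nodes {L, J, G}, right has 0 { }.
      Root L: left subtree has 0 nodes { }, right has 2 {J, G}.
        Root J: left subtree has 0 nodes { }, right has 1 {G}.
  Root Q: left subtree has 1 node {U}, right has 2 {C, T}.
    Root T: left subtree has 1 node {C}, right has 0 { }.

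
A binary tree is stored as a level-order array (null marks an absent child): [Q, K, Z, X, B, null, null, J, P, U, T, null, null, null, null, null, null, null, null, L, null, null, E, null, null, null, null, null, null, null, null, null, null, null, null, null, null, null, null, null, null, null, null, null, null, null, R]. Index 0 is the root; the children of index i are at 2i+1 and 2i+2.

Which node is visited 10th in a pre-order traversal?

Pre-order visits the node, then its left subtree, then its right subtree.
Visit Q.
At Q: go left to K.
  Visit K.
  At K: go left to X.
    Visit X.
    At X: go left to J.
      J is a leaf — visit J.
    At X: go right to P.
      P is a leaf — visit P.
  At K: go right to B.
    Visit B.
    At B: go left to U.
      Visit U.
      At U: go left to L.
        L is a leaf — visit L.
      At U: no right child.
    At B: go right to T.
      Visit T.
      At T: no left child.
      At T: go right to E.
        Visit E.
        At E: no left child.
        At E: go right to R.
          R is a leaf — visit R.
At Q: go right to Z.
  Z is a leaf — visit Z.
Full pre-order sequence: Q, K, X, J, P, B, U, L, T, E, R, Z.

E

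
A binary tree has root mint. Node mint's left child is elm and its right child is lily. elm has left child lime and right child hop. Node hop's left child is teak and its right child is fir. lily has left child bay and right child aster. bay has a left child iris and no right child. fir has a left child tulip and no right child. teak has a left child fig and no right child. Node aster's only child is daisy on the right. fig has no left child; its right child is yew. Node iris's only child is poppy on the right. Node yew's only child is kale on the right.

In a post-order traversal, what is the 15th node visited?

lily

Post-order visits the left subtree, then the right subtree, then the node.
At mint: go left to elm.
  At elm: go left to lime.
    lime is a leaf — visit lime.
  At elm: go right to hop.
    At hop: go left to teak.
      At teak: go left to fig.
        At fig: no left child.
        At fig: go right to yew.
          At yew: no left child.
          At yew: go right to kale.
            kale is a leaf — visit kale.
          Visit yew.
        Visit fig.
      At teak: no right child.
      Visit teak.
    At hop: go right to fir.
      At fir: go left to tulip.
        tulip is a leaf — visit tulip.
      At fir: no right child.
      Visit fir.
    Visit hop.
  Visit elm.
At mint: go right to lily.
  At lily: go left to bay.
    At bay: go left to iris.
      At iris: no left child.
      At iris: go right to poppy.
        poppy is a leaf — visit poppy.
      Visit iris.
    At bay: no right child.
    Visit bay.
  At lily: go right to aster.
    At aster: no left child.
    At aster: go right to daisy.
      daisy is a leaf — visit daisy.
    Visit aster.
  Visit lily.
Visit mint.
Full post-order sequence: lime, kale, yew, fig, teak, tulip, fir, hop, elm, poppy, iris, bay, daisy, aster, lily, mint.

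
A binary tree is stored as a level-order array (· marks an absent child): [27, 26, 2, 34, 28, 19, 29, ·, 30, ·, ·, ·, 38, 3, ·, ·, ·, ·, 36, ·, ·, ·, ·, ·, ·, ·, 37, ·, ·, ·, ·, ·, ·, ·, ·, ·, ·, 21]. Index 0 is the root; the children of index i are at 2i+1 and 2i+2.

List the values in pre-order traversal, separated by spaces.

27 26 34 30 36 21 28 2 19 38 37 29 3

Pre-order visits the node, then its left subtree, then its right subtree.
Visit 27.
At 27: go left to 26.
  Visit 26.
  At 26: go left to 34.
    Visit 34.
    At 34: no left child.
    At 34: go right to 30.
      Visit 30.
      At 30: no left child.
      At 30: go right to 36.
        Visit 36.
        At 36: go left to 21.
          21 is a leaf — visit 21.
        At 36: no right child.
  At 26: go right to 28.
    28 is a leaf — visit 28.
At 27: go right to 2.
  Visit 2.
  At 2: go left to 19.
    Visit 19.
    At 19: no left child.
    At 19: go right to 38.
      Visit 38.
      At 38: no left child.
      At 38: go right to 37.
        37 is a leaf — visit 37.
  At 2: go right to 29.
    Visit 29.
    At 29: go left to 3.
      3 is a leaf — visit 3.
    At 29: no right child.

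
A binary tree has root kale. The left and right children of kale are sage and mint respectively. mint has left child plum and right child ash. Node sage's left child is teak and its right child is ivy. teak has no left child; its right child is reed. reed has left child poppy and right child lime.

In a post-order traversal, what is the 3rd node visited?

Post-order visits the left subtree, then the right subtree, then the node.
At kale: go left to sage.
  At sage: go left to teak.
    At teak: no left child.
    At teak: go right to reed.
      At reed: go left to poppy.
        poppy is a leaf — visit poppy.
      At reed: go right to lime.
        lime is a leaf — visit lime.
      Visit reed.
    Visit teak.
  At sage: go right to ivy.
    ivy is a leaf — visit ivy.
  Visit sage.
At kale: go right to mint.
  At mint: go left to plum.
    plum is a leaf — visit plum.
  At mint: go right to ash.
    ash is a leaf — visit ash.
  Visit mint.
Visit kale.
Full post-order sequence: poppy, lime, reed, teak, ivy, sage, plum, ash, mint, kale.

reed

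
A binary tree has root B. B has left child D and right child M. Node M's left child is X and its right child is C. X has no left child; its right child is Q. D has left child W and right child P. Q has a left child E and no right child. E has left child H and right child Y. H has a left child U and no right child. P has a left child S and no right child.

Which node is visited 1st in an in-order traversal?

In-order visits the left subtree, then the node, then the right subtree.
At B: go left to D.
  At D: go left to W.
    W is a leaf — visit W.
  Visit D.
  At D: go right to P.
    At P: go left to S.
      S is a leaf — visit S.
    Visit P.
    At P: no right child.
Visit B.
At B: go right to M.
  At M: go left to X.
    At X: no left child.
    Visit X.
    At X: go right to Q.
      At Q: go left to E.
        At E: go left to H.
          At H: go left to U.
            U is a leaf — visit U.
          Visit H.
          At H: no right child.
        Visit E.
        At E: go right to Y.
          Y is a leaf — visit Y.
      Visit Q.
      At Q: no right child.
  Visit M.
  At M: go right to C.
    C is a leaf — visit C.
Full in-order sequence: W, D, S, P, B, X, U, H, E, Y, Q, M, C.

W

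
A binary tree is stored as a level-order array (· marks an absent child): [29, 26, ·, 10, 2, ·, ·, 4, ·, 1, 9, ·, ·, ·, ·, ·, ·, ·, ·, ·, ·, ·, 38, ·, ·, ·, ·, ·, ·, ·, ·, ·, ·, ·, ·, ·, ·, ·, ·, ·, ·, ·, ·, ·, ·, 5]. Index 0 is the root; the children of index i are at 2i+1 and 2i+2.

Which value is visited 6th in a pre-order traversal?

Pre-order visits the node, then its left subtree, then its right subtree.
Visit 29.
At 29: go left to 26.
  Visit 26.
  At 26: go left to 10.
    Visit 10.
    At 10: go left to 4.
      4 is a leaf — visit 4.
    At 10: no right child.
  At 26: go right to 2.
    Visit 2.
    At 2: go left to 1.
      1 is a leaf — visit 1.
    At 2: go right to 9.
      Visit 9.
      At 9: no left child.
      At 9: go right to 38.
        Visit 38.
        At 38: go left to 5.
          5 is a leaf — visit 5.
        At 38: no right child.
At 29: no right child.
Full pre-order sequence: 29, 26, 10, 4, 2, 1, 9, 38, 5.

1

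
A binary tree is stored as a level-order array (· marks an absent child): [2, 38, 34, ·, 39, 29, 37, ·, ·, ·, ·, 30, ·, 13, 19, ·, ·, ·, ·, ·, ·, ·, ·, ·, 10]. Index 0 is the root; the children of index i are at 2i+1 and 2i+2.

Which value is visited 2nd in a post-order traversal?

38

Post-order visits the left subtree, then the right subtree, then the node.
At 2: go left to 38.
  At 38: no left child.
  At 38: go right to 39.
    39 is a leaf — visit 39.
  Visit 38.
At 2: go right to 34.
  At 34: go left to 29.
    At 29: go left to 30.
      At 30: no left child.
      At 30: go right to 10.
        10 is a leaf — visit 10.
      Visit 30.
    At 29: no right child.
    Visit 29.
  At 34: go right to 37.
    At 37: go left to 13.
      13 is a leaf — visit 13.
    At 37: go right to 19.
      19 is a leaf — visit 19.
    Visit 37.
  Visit 34.
Visit 2.
Full post-order sequence: 39, 38, 10, 30, 29, 13, 19, 37, 34, 2.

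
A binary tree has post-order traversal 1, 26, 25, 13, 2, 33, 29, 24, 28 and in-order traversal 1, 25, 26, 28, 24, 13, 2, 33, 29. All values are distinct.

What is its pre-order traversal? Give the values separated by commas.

28, 25, 1, 26, 24, 29, 33, 2, 13

The last element of post-order is the root; it splits in-order into left and right subtrees.
Root 28: left subtree has 3 nodes {1, 25, 26}, right has 5 {24, 13, 2, 33, 29}.
  Root 25: left subtree has 1 node {1}, right has 1 {26}.
  Root 24: left subtree has 0 nodes { }, right has 4 {13, 2, 33, 29}.
    Root 29: left subtree has 3 nodes {13, 2, 33}, right has 0 { }.
      Root 33: left subtree has 2 nodes {13, 2}, right has 0 { }.
        Root 2: left subtree has 1 node {13}, right has 0 { }.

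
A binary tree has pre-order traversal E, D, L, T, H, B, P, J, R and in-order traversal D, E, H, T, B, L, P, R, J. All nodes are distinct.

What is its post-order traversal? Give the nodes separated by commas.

The first element of pre-order is the root; it splits in-order into left and right subtrees.
Root E: left subtree has 1 node {D}, right has 7 {H, T, B, L, P, R, J}.
  Root L: left subtree has 3 nodes {H, T, B}, right has 3 {P, R, J}.
    Root T: left subtree has 1 node {H}, right has 1 {B}.
    Root P: left subtree has 0 nodes { }, right has 2 {R, J}.
      Root J: left subtree has 1 node {R}, right has 0 { }.

D, H, B, T, R, J, P, L, E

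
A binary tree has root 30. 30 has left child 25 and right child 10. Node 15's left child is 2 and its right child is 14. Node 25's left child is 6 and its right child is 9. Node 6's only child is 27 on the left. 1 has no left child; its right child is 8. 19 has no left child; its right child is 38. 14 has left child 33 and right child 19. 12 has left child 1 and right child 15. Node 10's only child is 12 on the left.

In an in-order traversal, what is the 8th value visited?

12

In-order visits the left subtree, then the node, then the right subtree.
At 30: go left to 25.
  At 25: go left to 6.
    At 6: go left to 27.
      27 is a leaf — visit 27.
    Visit 6.
    At 6: no right child.
  Visit 25.
  At 25: go right to 9.
    9 is a leaf — visit 9.
Visit 30.
At 30: go right to 10.
  At 10: go left to 12.
    At 12: go left to 1.
      At 1: no left child.
      Visit 1.
      At 1: go right to 8.
        8 is a leaf — visit 8.
    Visit 12.
    At 12: go right to 15.
      At 15: go left to 2.
        2 is a leaf — visit 2.
      Visit 15.
      At 15: go right to 14.
        At 14: go left to 33.
          33 is a leaf — visit 33.
        Visit 14.
        At 14: go right to 19.
          At 19: no left child.
          Visit 19.
          At 19: go right to 38.
            38 is a leaf — visit 38.
  Visit 10.
  At 10: no right child.
Full in-order sequence: 27, 6, 25, 9, 30, 1, 8, 12, 2, 15, 33, 14, 19, 38, 10.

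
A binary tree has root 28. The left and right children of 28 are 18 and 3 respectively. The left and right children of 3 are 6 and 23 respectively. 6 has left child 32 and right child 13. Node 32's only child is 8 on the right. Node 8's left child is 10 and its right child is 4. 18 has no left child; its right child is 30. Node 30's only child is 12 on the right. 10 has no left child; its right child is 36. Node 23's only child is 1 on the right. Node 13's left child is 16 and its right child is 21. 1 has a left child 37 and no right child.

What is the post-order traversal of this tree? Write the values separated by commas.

12, 30, 18, 36, 10, 4, 8, 32, 16, 21, 13, 6, 37, 1, 23, 3, 28

Post-order visits the left subtree, then the right subtree, then the node.
At 28: go left to 18.
  At 18: no left child.
  At 18: go right to 30.
    At 30: no left child.
    At 30: go right to 12.
      12 is a leaf — visit 12.
    Visit 30.
  Visit 18.
At 28: go right to 3.
  At 3: go left to 6.
    At 6: go left to 32.
      At 32: no left child.
      At 32: go right to 8.
        At 8: go left to 10.
          At 10: no left child.
          At 10: go right to 36.
            36 is a leaf — visit 36.
          Visit 10.
        At 8: go right to 4.
          4 is a leaf — visit 4.
        Visit 8.
      Visit 32.
    At 6: go right to 13.
      At 13: go left to 16.
        16 is a leaf — visit 16.
      At 13: go right to 21.
        21 is a leaf — visit 21.
      Visit 13.
    Visit 6.
  At 3: go right to 23.
    At 23: no left child.
    At 23: go right to 1.
      At 1: go left to 37.
        37 is a leaf — visit 37.
      At 1: no right child.
      Visit 1.
    Visit 23.
  Visit 3.
Visit 28.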